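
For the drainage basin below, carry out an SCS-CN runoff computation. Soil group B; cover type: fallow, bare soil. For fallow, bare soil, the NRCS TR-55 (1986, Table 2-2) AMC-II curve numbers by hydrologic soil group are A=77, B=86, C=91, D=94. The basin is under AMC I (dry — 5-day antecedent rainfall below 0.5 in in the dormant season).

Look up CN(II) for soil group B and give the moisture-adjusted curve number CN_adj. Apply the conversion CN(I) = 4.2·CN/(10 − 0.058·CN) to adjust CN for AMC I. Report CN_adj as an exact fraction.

NRCS table: fallow, bare soil, soil group B → CN(II) = 86
Dry (AMC I): CN(I) = 4.2·86/(10 − 0.058·86) = (1806/5)/(1253/250) = 12900/179 ≈ 72.067

CN_adj = 12900/179 ≈ 72.067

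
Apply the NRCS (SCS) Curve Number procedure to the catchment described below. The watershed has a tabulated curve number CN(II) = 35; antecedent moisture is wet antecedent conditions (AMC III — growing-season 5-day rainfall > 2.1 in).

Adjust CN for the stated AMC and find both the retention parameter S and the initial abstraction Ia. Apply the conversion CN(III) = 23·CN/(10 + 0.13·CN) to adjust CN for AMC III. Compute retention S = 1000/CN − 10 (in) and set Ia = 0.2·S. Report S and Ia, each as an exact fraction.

Adjust CN=35 to AMC III: 23·35/(10 + 0.13·35) → 805 ÷ (291/20) = 16100/291 ≈ 55.326
S = 1000/(16100/291) − 10 = 1300/161 in ≈ 8.075 in
Initial abstraction Ia = S/5 = (1300/161)/5 = 260/161 ≈ 1.615 in

S = 1300/161 in ≈ 8.075 in; Ia = 260/161 in ≈ 1.615 in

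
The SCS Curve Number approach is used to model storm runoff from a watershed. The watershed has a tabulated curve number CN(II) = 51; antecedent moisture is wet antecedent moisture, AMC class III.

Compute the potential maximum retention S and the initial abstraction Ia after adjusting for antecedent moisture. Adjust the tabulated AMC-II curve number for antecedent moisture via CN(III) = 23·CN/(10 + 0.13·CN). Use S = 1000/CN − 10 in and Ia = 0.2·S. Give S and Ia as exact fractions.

Wet (AMC III): CN(III) = 23·51/(10 + 0.13·51) = 1173/(1663/100) = 117300/1663 ≈ 70.535
Retention S: 1000/CN − 10 with CN=70.535 → S = 4900/1173 ≈ 4.177 in
Ia = 0.2S: 0.2·4.177 = 0.835 in (exactly 980/1173)

S = 4900/1173 in ≈ 4.177 in; Ia = 980/1173 in ≈ 0.835 in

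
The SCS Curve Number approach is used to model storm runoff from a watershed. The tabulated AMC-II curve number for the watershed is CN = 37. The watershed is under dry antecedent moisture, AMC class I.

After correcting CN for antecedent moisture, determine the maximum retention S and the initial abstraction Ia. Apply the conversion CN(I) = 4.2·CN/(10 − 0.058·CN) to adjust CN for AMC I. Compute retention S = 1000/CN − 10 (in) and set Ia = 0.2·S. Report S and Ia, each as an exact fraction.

Dry (AMC I): CN(I) = 4.2·37/(10 − 0.058·37) = (777/5)/(3927/500) = 3700/187 ≈ 19.786
Retention S: 1000/CN − 10 with CN=19.786 → S = 1500/37 ≈ 40.541 in
Initial abstraction Ia = S/5 = (1500/37)/5 = 300/37 ≈ 8.108 in

S = 1500/37 in ≈ 40.541 in; Ia = 300/37 in ≈ 8.108 in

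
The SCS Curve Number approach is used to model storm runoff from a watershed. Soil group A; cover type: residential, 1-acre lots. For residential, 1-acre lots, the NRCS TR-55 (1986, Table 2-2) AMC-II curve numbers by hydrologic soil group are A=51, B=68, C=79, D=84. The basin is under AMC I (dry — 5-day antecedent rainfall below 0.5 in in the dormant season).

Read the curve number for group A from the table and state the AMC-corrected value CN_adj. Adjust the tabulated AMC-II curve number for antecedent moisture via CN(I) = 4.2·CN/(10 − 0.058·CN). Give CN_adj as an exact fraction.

CN_adj = 15300/503 ≈ 30.417

NRCS table: residential, 1-acre lots, soil group A → CN(II) = 51
CN(I) from CN(II)=51: (4.2·51)/(10 − 0.058·51) = 15300/503 ≈ 30.417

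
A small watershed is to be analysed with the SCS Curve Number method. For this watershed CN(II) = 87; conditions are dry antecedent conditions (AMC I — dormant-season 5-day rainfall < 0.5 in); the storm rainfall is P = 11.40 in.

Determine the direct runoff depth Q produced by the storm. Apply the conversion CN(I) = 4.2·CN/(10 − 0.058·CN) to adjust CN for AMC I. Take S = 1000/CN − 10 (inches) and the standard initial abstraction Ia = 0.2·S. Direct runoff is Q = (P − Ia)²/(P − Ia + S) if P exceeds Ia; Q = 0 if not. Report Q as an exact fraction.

Dry (AMC I): CN(I) = 4.2·87/(10 − 0.058·87) = (1827/5)/(2477/500) = 182700/2477 ≈ 73.759
Max retention: S = 1000/(182700/2477) − 10 = 6500/1827 in (≈ 3.558 in)
Ia = 0.2S: 0.2·3.558 = 0.712 in (exactly 1300/1827)
Since P=11.400 > Ia=0.712: effective rainfall P−Ia = 97639/9135 in
Q: (97639/9135)² ÷ (130139/9135) = 9533374321/1188819765 in (≈ 8.019 in)

Q = 9533374321/1188819765 in ≈ 8.019 in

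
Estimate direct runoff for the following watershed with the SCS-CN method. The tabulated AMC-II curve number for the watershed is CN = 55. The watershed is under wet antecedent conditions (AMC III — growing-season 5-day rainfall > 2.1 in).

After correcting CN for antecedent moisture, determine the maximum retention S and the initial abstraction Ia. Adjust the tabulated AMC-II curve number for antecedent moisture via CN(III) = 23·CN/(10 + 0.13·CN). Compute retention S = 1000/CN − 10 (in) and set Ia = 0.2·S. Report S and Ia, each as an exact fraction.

S = 900/253 in ≈ 3.557 in; Ia = 180/253 in ≈ 0.711 in

CN(III) from CN(II)=55: (23·55)/(10 + 0.13·55) = 25300/343 ≈ 73.761
Retention S: 1000/CN − 10 with CN=73.761 → S = 900/253 ≈ 3.557 in
Initial abstraction Ia = S/5 = (900/253)/5 = 180/253 ≈ 0.711 in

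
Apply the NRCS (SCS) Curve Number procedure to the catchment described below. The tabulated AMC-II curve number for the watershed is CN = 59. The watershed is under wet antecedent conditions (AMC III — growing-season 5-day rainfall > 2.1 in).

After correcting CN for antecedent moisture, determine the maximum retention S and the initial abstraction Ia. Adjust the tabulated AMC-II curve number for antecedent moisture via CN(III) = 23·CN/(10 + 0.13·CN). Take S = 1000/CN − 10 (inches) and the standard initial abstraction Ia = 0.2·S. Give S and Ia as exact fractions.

S = 4100/1357 in ≈ 3.021 in; Ia = 820/1357 in ≈ 0.604 in

Wet (AMC III): CN(III) = 23·59/(10 + 0.13·59) = 1357/(1767/100) = 135700/1767 ≈ 76.797
Max retention: S = 1000/(135700/1767) − 10 = 4100/1357 in (≈ 3.021 in)
Initial abstraction Ia = S/5 = (4100/1357)/5 = 820/1357 ≈ 0.604 in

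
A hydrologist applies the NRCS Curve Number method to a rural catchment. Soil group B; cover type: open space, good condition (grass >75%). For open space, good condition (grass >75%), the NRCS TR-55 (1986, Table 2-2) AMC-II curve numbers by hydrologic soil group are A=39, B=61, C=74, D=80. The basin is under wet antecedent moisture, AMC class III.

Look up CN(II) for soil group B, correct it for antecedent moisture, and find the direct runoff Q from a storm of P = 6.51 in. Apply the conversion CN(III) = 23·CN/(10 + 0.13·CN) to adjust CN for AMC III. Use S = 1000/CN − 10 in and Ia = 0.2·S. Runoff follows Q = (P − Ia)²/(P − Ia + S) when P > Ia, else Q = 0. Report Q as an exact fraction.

Q = 232604878203/57305675300 in ≈ 4.059 in

NRCS table: open space, good condition (grass >75%), soil group B → CN(II) = 61
CN(III) from CN(II)=61: (23·61)/(10 + 0.13·61) = 140300/1793 ≈ 78.249
S = 1000/(140300/1793) − 10 = 3900/1403 in ≈ 2.780 in
Ia = 0.2·(3900/1403) = 780/1403 in ≈ 0.556 in
P − Ia = 6.510 − 0.556 = 835353/140300 ≈ 5.954 in (> 0, runoff occurs)
Q: (835353/140300)² ÷ (1225353/140300) = 232604878203/57305675300 in (≈ 4.059 in)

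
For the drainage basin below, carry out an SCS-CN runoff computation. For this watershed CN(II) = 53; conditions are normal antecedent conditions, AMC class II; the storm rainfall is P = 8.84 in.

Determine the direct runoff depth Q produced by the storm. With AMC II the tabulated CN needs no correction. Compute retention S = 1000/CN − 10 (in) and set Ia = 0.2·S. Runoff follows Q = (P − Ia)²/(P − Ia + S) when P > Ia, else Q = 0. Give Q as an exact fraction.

Average conditions: CN = 53 (no AMC adjustment).
S = 1000/53 − 10 = 470/53 in ≈ 8.868 in
Initial abstraction Ia = S/5 = (470/53)/5 = 94/53 ≈ 1.774 in
Since P=8.840 > Ia=1.774: effective rainfall P−Ia = 9363/1325 in
Q: (9363/1325)² ÷ (21113/1325) = 87665769/27974725 in (≈ 3.134 in)

Q = 87665769/27974725 in ≈ 3.134 in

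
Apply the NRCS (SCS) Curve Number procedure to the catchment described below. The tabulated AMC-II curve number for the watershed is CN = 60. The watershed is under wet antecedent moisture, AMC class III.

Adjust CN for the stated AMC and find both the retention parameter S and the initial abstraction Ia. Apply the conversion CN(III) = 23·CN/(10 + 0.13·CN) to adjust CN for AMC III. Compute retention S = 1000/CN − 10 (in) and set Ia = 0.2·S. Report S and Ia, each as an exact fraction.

S = 200/69 in ≈ 2.899 in; Ia = 40/69 in ≈ 0.580 in

CN(III) from CN(II)=60: (23·60)/(10 + 0.13·60) = 6900/89 ≈ 77.528
Max retention: S = 1000/(6900/89) − 10 = 200/69 in (≈ 2.899 in)
Ia = 0.2·(200/69) = 40/69 in ≈ 0.580 in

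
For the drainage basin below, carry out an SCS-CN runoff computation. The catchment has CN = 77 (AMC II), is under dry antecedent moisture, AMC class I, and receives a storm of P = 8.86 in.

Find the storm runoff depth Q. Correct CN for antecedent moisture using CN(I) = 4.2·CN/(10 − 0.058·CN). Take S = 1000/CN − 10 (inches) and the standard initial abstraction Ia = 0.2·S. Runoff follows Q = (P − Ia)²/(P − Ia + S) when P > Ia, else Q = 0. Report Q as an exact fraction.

Q = 361598971561/95106361350 in ≈ 3.802 in

CN(I) from CN(II)=77: (4.2·77)/(10 − 0.058·77) = 161700/2767 ≈ 58.439
S = 1000/(161700/2767) − 10 = 11500/1617 in ≈ 7.112 in
Initial abstraction Ia = S/5 = (11500/1617)/5 = 2300/1617 ≈ 1.422 in
P − Ia = 8.860 − 1.422 = 601331/80850 ≈ 7.438 in (> 0, runoff occurs)
Runoff Q = (P−Ia)²/(P−Ia+S) = (7.438)²/(7.438+7.112) = 361598971561/95106361350 ≈ 3.802 in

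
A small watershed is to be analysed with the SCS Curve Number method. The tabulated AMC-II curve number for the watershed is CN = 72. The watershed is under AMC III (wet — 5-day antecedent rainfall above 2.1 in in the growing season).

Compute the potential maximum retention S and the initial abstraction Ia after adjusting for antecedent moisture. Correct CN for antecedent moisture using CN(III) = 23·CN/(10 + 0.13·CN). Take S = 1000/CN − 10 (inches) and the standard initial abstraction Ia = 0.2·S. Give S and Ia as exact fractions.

Wet (AMC III): CN(III) = 23·72/(10 + 0.13·72) = 1656/(484/25) = 10350/121 ≈ 85.537
Retention S: 1000/CN − 10 with CN=85.537 → S = 350/207 ≈ 1.691 in
Initial abstraction Ia = S/5 = (350/207)/5 = 70/207 ≈ 0.338 in

S = 350/207 in ≈ 1.691 in; Ia = 70/207 in ≈ 0.338 in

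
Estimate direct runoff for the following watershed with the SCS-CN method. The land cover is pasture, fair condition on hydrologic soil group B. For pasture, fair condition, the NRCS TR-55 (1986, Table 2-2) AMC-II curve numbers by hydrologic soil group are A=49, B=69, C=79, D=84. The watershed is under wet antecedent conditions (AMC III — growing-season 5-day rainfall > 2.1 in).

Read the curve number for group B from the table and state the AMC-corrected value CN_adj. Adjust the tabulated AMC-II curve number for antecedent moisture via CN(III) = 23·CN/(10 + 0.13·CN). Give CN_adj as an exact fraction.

CN_adj = 158700/1897 ≈ 83.658

NRCS table: pasture, fair condition, soil group B → CN(II) = 69
Adjust CN=69 to AMC III: 23·69/(10 + 0.13·69) → 1587 ÷ (1897/100) = 158700/1897 ≈ 83.658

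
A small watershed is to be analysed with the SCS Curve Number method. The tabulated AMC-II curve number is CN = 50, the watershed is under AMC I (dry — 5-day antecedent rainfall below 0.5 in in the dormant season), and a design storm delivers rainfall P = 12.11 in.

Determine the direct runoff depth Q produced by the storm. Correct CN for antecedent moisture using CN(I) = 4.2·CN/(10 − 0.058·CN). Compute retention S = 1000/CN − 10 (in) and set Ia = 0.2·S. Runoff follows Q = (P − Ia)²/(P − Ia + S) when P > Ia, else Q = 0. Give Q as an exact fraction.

CN(I) from CN(II)=50: (4.2·50)/(10 − 0.058·50) = 2100/71 ≈ 29.577
Max retention: S = 1000/(2100/71) − 10 = 500/21 in (≈ 23.810 in)
Ia = 0.2S: 0.2·23.810 = 4.762 in (exactly 100/21)
P − Ia = 12.110 − 4.762 = 15431/2100 ≈ 7.348 in (> 0, runoff occurs)
Runoff Q = (P−Ia)²/(P−Ia+S) = (7.348)²/(7.348+23.810) = 238115761/137405100 ≈ 1.733 in

Q = 238115761/137405100 in ≈ 1.733 in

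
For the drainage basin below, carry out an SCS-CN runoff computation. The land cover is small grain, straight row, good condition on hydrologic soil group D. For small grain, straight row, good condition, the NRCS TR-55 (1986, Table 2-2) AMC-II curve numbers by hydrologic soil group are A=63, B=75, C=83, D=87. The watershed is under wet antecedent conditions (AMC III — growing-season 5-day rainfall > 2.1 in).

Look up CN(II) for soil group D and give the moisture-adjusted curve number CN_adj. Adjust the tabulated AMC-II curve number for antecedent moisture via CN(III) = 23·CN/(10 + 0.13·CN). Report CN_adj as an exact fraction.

NRCS table: small grain, straight row, good condition, soil group D → CN(II) = 87
Wet (AMC III): CN(III) = 23·87/(10 + 0.13·87) = 2001/(2131/100) = 200100/2131 ≈ 93.900

CN_adj = 200100/2131 ≈ 93.900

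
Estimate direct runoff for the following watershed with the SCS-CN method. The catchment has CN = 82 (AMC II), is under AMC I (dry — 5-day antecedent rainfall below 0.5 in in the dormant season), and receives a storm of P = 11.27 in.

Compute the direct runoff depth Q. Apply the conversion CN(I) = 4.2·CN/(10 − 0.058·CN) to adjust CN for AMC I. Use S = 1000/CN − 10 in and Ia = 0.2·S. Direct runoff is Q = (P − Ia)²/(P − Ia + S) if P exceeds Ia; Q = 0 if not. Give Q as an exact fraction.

Dry (AMC I): CN(I) = 4.2·82/(10 − 0.058·82) = (1722/5)/(1311/250) = 28700/437 ≈ 65.675
Max retention: S = 1000/(28700/437) − 10 = 1500/287 in (≈ 5.226 in)
Initial abstraction Ia = S/5 = (1500/287)/5 = 300/287 ≈ 1.045 in
Since P=11.270 > Ia=1.045: effective rainfall P−Ia = 293449/28700 in
Q: (293449/28700)² ÷ (443449/28700) = 86112315601/12726986300 in (≈ 6.766 in)

Q = 86112315601/12726986300 in ≈ 6.766 in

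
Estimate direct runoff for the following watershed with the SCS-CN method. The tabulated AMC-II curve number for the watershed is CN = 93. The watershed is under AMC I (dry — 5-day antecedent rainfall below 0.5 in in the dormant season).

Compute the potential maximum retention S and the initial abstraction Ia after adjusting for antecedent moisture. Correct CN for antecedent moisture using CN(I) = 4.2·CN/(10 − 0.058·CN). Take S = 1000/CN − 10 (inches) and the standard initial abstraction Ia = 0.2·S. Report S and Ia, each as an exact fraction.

Adjust CN=93 to AMC I: 4.2·93/(10 − 0.058·93) → (1953/5) ÷ (2303/500) = 27900/329 ≈ 84.802
Retention S: 1000/CN − 10 with CN=84.802 → S = 500/279 ≈ 1.792 in
Ia = 0.2·(500/279) = 100/279 in ≈ 0.358 in

S = 500/279 in ≈ 1.792 in; Ia = 100/279 in ≈ 0.358 in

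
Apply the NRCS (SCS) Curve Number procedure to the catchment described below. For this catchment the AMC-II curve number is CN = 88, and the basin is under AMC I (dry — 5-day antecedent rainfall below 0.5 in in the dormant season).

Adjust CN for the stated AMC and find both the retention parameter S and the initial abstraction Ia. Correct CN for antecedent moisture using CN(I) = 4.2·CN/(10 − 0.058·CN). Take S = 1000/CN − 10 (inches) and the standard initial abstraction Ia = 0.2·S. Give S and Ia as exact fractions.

S = 250/77 in ≈ 3.247 in; Ia = 50/77 in ≈ 0.649 in

Adjust CN=88 to AMC I: 4.2·88/(10 − 0.058·88) → (1848/5) ÷ (612/125) = 3850/51 ≈ 75.490
S = 1000/(3850/51) − 10 = 250/77 in ≈ 3.247 in
Ia = 0.2·(250/77) = 50/77 in ≈ 0.649 in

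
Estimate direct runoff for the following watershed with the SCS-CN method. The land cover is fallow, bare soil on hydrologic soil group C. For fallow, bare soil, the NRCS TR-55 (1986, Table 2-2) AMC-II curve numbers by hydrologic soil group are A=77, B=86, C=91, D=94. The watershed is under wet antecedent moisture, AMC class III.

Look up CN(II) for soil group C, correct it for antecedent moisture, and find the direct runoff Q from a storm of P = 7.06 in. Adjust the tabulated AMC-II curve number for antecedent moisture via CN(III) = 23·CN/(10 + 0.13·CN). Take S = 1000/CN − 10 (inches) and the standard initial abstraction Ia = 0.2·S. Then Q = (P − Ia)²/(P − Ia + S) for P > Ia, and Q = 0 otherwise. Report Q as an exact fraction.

Q = 532650369241/81085854850 in ≈ 6.569 in

NRCS table: fallow, bare soil, soil group C → CN(II) = 91
Wet (AMC III): CN(III) = 23·91/(10 + 0.13·91) = 2093/(2183/100) = 209300/2183 ≈ 95.877
Max retention: S = 1000/(209300/2183) − 10 = 900/2093 in (≈ 0.430 in)
Ia = 0.2S: 0.2·0.430 = 0.086 in (exactly 180/2093)
Excess rainfall: 7.060 − 0.086 = 6.974 in; P > Ia so Q > 0
Q: (729829/104650)² ÷ (774829/104650) = 532650369241/81085854850 in (≈ 6.569 in)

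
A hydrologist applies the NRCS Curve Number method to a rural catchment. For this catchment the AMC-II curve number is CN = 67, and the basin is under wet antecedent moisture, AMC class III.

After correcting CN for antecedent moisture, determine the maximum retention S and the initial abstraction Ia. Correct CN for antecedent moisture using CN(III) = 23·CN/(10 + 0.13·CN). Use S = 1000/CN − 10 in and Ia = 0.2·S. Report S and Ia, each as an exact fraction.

CN(III) from CN(II)=67: (23·67)/(10 + 0.13·67) = 154100/1871 ≈ 82.362
S = 1000/(154100/1871) − 10 = 3300/1541 in ≈ 2.141 in
Ia = 0.2·(3300/1541) = 660/1541 in ≈ 0.428 in

S = 3300/1541 in ≈ 2.141 in; Ia = 660/1541 in ≈ 0.428 in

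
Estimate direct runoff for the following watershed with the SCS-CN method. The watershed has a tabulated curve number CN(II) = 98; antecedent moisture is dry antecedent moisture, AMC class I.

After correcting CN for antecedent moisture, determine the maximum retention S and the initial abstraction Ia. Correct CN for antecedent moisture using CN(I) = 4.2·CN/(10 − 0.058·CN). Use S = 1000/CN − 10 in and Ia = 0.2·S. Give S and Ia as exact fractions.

S = 500/1029 in ≈ 0.486 in; Ia = 100/1029 in ≈ 0.097 in

CN(I) from CN(II)=98: (4.2·98)/(10 − 0.058·98) = 102900/1079 ≈ 95.366
Max retention: S = 1000/(102900/1079) − 10 = 500/1029 in (≈ 0.486 in)
Ia = 0.2S: 0.2·0.486 = 0.097 in (exactly 100/1029)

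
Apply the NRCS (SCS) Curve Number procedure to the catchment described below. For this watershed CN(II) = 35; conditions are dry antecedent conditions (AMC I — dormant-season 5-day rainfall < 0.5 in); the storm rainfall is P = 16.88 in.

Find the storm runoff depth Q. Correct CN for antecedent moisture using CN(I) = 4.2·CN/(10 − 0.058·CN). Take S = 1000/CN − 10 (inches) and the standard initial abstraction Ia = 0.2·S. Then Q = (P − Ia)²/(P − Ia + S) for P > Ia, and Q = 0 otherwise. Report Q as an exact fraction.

Q = 436128578/352862475 in ≈ 1.236 in

CN(I) from CN(II)=35: (4.2·35)/(10 − 0.058·35) = 14700/797 ≈ 18.444
Retention S: 1000/CN − 10 with CN=18.444 → S = 6500/147 ≈ 44.218 in
Ia = 0.2S: 0.2·44.218 = 8.844 in (exactly 1300/147)
P − Ia = 16.880 − 8.844 = 29534/3675 ≈ 8.036 in (> 0, runoff occurs)
Runoff Q = (P−Ia)²/(P−Ia+S) = (8.036)²/(8.036+44.218) = 436128578/352862475 ≈ 1.236 in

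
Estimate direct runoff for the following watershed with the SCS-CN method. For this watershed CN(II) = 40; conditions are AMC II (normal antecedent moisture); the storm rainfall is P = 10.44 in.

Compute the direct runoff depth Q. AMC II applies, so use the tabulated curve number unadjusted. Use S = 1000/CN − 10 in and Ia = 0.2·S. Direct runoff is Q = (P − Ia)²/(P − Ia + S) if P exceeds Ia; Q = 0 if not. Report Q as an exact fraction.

AMC II — tabulated CN = 40 applies directly.
Retention S: 1000/CN − 10 with CN=40.000 → S = 15 ≈ 15.000 in
Ia = 0.2S: 0.2·15.000 = 3.000 in (exactly 3)
Excess rainfall: 10.440 − 3.000 = 7.440 in; P > Ia so Q > 0
Q: (186/25)² ÷ (561/25) = 11532/4675 in (≈ 2.467 in)

Q = 11532/4675 in ≈ 2.467 in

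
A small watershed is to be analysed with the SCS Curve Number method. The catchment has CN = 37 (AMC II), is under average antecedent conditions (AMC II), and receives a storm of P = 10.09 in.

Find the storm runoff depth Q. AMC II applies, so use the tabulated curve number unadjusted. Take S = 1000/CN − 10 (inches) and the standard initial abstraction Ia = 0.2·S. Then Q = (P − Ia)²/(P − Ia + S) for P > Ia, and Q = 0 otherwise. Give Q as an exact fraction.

Q = 611721289/324612100 in ≈ 1.884 in

Average conditions: CN = 37 (no AMC adjustment).
S = 1000/37 − 10 = 630/37 in ≈ 17.027 in
Ia = 0.2·(630/37) = 126/37 in ≈ 3.405 in
Excess rainfall: 10.090 − 3.405 = 6.685 in; P > Ia so Q > 0
Q: (24733/3700)² ÷ (87733/3700) = 611721289/324612100 in (≈ 1.884 in)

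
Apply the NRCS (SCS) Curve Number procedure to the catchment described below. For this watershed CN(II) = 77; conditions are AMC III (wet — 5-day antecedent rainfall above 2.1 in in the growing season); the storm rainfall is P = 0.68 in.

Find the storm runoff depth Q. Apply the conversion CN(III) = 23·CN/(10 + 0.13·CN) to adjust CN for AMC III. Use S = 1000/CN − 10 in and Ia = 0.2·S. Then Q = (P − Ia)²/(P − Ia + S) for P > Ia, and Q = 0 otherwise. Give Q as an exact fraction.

Adjust CN=77 to AMC III: 23·77/(10 + 0.13·77) → 1771 ÷ (2001/100) = 7700/87 ≈ 88.506
S = 1000/(7700/87) − 10 = 100/77 in ≈ 1.299 in
Initial abstraction Ia = S/5 = (100/77)/5 = 20/77 ≈ 0.260 in
P − Ia = 0.680 − 0.260 = 809/1925 ≈ 0.420 in (> 0, runoff occurs)
Q = (809/1925)²/((809/1925) + 100/77) = (654481/3705625)/(3309/1925) = 654481/6369825 in ≈ 0.103 in

Q = 654481/6369825 in ≈ 0.103 in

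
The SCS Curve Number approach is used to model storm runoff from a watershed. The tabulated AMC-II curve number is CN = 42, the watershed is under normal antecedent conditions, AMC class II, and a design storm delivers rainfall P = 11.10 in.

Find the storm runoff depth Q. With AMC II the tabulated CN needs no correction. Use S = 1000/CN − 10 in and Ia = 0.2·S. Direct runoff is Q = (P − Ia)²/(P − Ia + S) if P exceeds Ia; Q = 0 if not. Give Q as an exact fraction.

CN(II) = 42; AMC II needs no correction.
Retention S: 1000/CN − 10 with CN=42.000 → S = 290/21 ≈ 13.810 in
Ia = 0.2S: 0.2·13.810 = 2.762 in (exactly 58/21)
P − Ia = 11.100 − 2.762 = 1751/210 ≈ 8.338 in (> 0, runoff occurs)
Q = (1751/210)²/((1751/210) + 290/21) = (3066001/44100)/(4651/210) = 3066001/976710 in ≈ 3.139 in

Q = 3066001/976710 in ≈ 3.139 in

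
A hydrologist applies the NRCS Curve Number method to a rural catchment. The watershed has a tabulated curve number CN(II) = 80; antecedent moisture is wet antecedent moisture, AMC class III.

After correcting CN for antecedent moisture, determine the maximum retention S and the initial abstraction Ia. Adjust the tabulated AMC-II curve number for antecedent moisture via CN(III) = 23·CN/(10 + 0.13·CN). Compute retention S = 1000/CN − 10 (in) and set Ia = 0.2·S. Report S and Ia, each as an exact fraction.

Wet (AMC III): CN(III) = 23·80/(10 + 0.13·80) = 1840/(102/5) = 4600/51 ≈ 90.196
S = 1000/(4600/51) − 10 = 25/23 in ≈ 1.087 in
Ia = 0.2S: 0.2·1.087 = 0.217 in (exactly 5/23)

S = 25/23 in ≈ 1.087 in; Ia = 5/23 in ≈ 0.217 in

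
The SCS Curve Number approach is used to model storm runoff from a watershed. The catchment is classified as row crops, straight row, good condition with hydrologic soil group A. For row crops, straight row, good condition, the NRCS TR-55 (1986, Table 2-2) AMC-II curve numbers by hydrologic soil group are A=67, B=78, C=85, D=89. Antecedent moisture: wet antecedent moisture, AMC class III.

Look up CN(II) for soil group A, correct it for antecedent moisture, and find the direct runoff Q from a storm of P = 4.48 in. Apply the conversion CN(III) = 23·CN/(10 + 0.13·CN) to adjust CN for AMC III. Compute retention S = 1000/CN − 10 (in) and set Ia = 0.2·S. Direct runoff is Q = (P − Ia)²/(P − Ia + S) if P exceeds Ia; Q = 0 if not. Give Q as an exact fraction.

Q = 1522794529/574484800 in ≈ 2.651 in

NRCS table: row crops, straight row, good condition, soil group A → CN(II) = 67
CN(III) from CN(II)=67: (23·67)/(10 + 0.13·67) = 154100/1871 ≈ 82.362
S = 1000/(154100/1871) − 10 = 3300/1541 in ≈ 2.141 in
Initial abstraction Ia = S/5 = (3300/1541)/5 = 660/1541 ≈ 0.428 in
Since P=4.480 > Ia=0.428: effective rainfall P−Ia = 156092/38525 in
Q = (156092/38525)²/((156092/38525) + 3300/1541) = (24364712464/1484175625)/(238592/38525) = 1522794529/574484800 in ≈ 2.651 in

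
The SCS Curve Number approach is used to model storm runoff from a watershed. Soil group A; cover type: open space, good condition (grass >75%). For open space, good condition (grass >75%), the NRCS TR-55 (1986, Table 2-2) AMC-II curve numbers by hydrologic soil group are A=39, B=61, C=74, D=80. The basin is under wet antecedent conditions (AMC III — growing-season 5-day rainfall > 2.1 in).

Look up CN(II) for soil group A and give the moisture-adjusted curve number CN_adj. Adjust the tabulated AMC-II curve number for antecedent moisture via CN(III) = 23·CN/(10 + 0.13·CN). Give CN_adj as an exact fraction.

NRCS table: open space, good condition (grass >75%), soil group A → CN(II) = 39
Adjust CN=39 to AMC III: 23·39/(10 + 0.13·39) → 897 ÷ (1507/100) = 89700/1507 ≈ 59.522

CN_adj = 89700/1507 ≈ 59.522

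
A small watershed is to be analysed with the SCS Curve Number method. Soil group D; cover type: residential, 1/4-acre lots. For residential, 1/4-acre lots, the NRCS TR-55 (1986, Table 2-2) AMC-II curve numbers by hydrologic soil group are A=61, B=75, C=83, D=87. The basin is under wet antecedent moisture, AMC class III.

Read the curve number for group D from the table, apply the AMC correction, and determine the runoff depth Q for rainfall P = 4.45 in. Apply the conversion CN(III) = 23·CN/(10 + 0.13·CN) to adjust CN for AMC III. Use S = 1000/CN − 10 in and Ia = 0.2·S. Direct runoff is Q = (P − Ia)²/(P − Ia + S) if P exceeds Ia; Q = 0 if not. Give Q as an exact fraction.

Q = 29890606321/7959537780 in ≈ 3.755 in

NRCS table: residential, 1/4-acre lots, soil group D → CN(II) = 87
CN(III) from CN(II)=87: (23·87)/(10 + 0.13·87) = 200100/2131 ≈ 93.900
Retention S: 1000/CN − 10 with CN=93.900 → S = 1300/2001 ≈ 0.650 in
Initial abstraction Ia = S/5 = (1300/2001)/5 = 260/2001 ≈ 0.130 in
P − Ia = 4.450 − 0.130 = 172889/40020 ≈ 4.320 in (> 0, runoff occurs)
Runoff Q = (P−Ia)²/(P−Ia+S) = (4.320)²/(4.320+0.650) = 29890606321/7959537780 ≈ 3.755 in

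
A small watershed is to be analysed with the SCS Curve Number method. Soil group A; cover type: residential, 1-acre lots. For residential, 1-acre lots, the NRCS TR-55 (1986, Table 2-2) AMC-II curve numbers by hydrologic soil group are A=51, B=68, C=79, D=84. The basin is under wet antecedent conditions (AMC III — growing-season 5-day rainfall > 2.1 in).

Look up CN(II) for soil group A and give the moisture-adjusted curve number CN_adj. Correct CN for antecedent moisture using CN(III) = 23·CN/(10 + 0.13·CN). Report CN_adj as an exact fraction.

NRCS table: residential, 1-acre lots, soil group A → CN(II) = 51
Adjust CN=51 to AMC III: 23·51/(10 + 0.13·51) → 1173 ÷ (1663/100) = 117300/1663 ≈ 70.535

CN_adj = 117300/1663 ≈ 70.535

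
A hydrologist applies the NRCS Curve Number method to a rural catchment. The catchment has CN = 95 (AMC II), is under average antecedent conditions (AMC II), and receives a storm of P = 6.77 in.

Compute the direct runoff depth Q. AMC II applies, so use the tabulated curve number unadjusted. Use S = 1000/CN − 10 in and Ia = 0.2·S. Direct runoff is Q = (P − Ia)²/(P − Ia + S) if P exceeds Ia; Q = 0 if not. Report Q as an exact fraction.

Q = 160351569/25959700 in ≈ 6.177 in

CN(II) = 95; AMC II needs no correction.
Max retention: S = 1000/95 − 10 = 10/19 in (≈ 0.526 in)
Initial abstraction Ia = S/5 = (10/19)/5 = 2/19 ≈ 0.105 in
Excess rainfall: 6.770 − 0.105 = 6.665 in; P > Ia so Q > 0
Q = (12663/1900)²/((12663/1900) + 10/19) = (160351569/3610000)/(13663/1900) = 160351569/25959700 in ≈ 6.177 in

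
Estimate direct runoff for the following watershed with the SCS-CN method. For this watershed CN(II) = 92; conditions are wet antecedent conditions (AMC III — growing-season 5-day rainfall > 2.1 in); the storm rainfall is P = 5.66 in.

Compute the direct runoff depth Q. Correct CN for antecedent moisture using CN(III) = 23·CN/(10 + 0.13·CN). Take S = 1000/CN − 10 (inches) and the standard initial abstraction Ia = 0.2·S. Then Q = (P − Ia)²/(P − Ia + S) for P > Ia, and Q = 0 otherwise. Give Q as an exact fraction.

Q = 21817357849/4171350150 in ≈ 5.230 in

Adjust CN=92 to AMC III: 23·92/(10 + 0.13·92) → 2116 ÷ (549/25) = 52900/549 ≈ 96.357
Max retention: S = 1000/(52900/549) − 10 = 200/529 in (≈ 0.378 in)
Ia = 0.2·(200/529) = 40/529 in ≈ 0.076 in
P − Ia = 5.660 − 0.076 = 147707/26450 ≈ 5.584 in (> 0, runoff occurs)
Q = (147707/26450)²/((147707/26450) + 200/529) = (21817357849/699602500)/(157707/26450) = 21817357849/4171350150 in ≈ 5.230 in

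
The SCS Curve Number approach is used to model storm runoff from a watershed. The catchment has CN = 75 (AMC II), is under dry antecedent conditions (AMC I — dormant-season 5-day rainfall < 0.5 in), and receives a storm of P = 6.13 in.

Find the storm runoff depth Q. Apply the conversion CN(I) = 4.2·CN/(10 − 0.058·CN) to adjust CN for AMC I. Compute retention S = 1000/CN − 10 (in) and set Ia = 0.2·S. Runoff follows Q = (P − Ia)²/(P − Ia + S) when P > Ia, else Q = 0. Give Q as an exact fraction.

Adjust CN=75 to AMC I: 4.2·75/(10 − 0.058·75) → 315 ÷ (113/20) = 6300/113 ≈ 55.752
Max retention: S = 1000/(6300/113) − 10 = 500/63 in (≈ 7.937 in)
Ia = 0.2S: 0.2·7.937 = 1.587 in (exactly 100/63)
P − Ia = 6.130 − 1.587 = 28619/6300 ≈ 4.543 in (> 0, runoff occurs)
Q = (28619/6300)²/((28619/6300) + 500/63) = (819047161/39690000)/(78619/6300) = 819047161/495299700 in ≈ 1.654 in

Q = 819047161/495299700 in ≈ 1.654 in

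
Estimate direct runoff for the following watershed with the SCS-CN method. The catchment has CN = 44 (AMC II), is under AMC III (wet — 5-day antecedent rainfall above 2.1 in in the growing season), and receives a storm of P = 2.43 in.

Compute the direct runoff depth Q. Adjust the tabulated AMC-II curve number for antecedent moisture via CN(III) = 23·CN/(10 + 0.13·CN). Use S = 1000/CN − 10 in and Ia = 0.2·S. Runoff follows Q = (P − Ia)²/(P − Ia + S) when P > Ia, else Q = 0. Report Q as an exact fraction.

Q = 1120843441/4389018700 in ≈ 0.255 in

Adjust CN=44 to AMC III: 23·44/(10 + 0.13·44) → 1012 ÷ (393/25) = 25300/393 ≈ 64.377
Max retention: S = 1000/(25300/393) − 10 = 1400/253 in (≈ 5.534 in)
Initial abstraction Ia = S/5 = (1400/253)/5 = 280/253 ≈ 1.107 in
Excess rainfall: 2.430 − 1.107 = 1.323 in; P > Ia so Q > 0
Q = (33479/25300)²/((33479/25300) + 1400/253) = (1120843441/640090000)/(173479/25300) = 1120843441/4389018700 in ≈ 0.255 in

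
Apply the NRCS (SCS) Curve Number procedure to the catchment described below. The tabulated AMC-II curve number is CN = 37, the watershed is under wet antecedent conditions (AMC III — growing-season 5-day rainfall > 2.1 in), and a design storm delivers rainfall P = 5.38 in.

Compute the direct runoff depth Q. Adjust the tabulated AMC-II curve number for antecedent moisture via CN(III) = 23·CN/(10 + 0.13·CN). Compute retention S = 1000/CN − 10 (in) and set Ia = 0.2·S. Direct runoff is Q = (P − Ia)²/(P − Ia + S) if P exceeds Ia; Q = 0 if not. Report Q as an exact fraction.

Q = 27529114561/20463103450 in ≈ 1.345 in

Wet (AMC III): CN(III) = 23·37/(10 + 0.13·37) = 851/(1481/100) = 85100/1481 ≈ 57.461
S = 1000/(85100/1481) − 10 = 6300/851 in ≈ 7.403 in
Ia = 0.2·(6300/851) = 1260/851 in ≈ 1.481 in
Excess rainfall: 5.380 − 1.481 = 3.899 in; P > Ia so Q > 0
Runoff Q = (P−Ia)²/(P−Ia+S) = (3.899)²/(3.899+7.403) = 27529114561/20463103450 ≈ 1.345 in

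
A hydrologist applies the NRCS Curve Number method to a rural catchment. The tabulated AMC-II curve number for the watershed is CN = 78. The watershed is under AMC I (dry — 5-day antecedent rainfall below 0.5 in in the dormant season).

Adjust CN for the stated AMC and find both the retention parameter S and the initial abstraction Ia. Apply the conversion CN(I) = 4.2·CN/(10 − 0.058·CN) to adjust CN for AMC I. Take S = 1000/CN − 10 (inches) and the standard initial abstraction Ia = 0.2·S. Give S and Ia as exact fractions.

S = 5500/819 in ≈ 6.716 in; Ia = 1100/819 in ≈ 1.343 in

CN(I) from CN(II)=78: (4.2·78)/(10 − 0.058·78) = 81900/1369 ≈ 59.825
Max retention: S = 1000/(81900/1369) − 10 = 5500/819 in (≈ 6.716 in)
Ia = 0.2·(5500/819) = 1100/819 in ≈ 1.343 in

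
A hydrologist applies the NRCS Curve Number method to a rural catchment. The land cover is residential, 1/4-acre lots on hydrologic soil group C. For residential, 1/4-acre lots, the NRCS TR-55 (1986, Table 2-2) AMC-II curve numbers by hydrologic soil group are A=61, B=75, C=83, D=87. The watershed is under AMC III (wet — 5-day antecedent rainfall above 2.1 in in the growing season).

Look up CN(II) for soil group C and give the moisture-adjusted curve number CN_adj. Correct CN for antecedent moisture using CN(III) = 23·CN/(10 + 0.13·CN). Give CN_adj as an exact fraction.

NRCS table: residential, 1/4-acre lots, soil group C → CN(II) = 83
Wet (AMC III): CN(III) = 23·83/(10 + 0.13·83) = 1909/(2079/100) = 190900/2079 ≈ 91.823

CN_adj = 190900/2079 ≈ 91.823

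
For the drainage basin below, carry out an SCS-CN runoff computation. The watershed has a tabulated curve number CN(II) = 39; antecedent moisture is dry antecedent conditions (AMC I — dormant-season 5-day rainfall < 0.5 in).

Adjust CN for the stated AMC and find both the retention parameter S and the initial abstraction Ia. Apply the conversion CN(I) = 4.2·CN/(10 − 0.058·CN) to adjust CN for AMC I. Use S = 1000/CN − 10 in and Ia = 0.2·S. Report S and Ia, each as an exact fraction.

CN(I) from CN(II)=39: (4.2·39)/(10 − 0.058·39) = 81900/3869 ≈ 21.168
Max retention: S = 1000/(81900/3869) − 10 = 30500/819 in (≈ 37.241 in)
Ia = 0.2S: 0.2·37.241 = 7.448 in (exactly 6100/819)

S = 30500/819 in ≈ 37.241 in; Ia = 6100/819 in ≈ 7.448 in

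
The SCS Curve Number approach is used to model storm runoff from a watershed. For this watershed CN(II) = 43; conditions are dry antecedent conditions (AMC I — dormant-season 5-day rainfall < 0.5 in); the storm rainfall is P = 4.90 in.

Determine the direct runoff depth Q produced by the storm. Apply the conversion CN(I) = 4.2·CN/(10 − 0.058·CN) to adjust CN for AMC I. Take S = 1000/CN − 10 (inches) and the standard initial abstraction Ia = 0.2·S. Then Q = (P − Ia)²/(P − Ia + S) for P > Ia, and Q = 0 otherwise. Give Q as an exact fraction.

Dry (AMC I): CN(I) = 4.2·43/(10 − 0.058·43) = (903/5)/(3753/500) = 30100/1251 ≈ 24.061
Retention S: 1000/CN − 10 with CN=24.061 → S = 9500/301 ≈ 31.561 in
Ia = 0.2·(9500/301) = 1900/301 in ≈ 6.312 in
P = 4.900 ≤ Ia = 6.312 in: entire storm abstracted, Q = 0.

Q = 0 in ≈ 0.000 in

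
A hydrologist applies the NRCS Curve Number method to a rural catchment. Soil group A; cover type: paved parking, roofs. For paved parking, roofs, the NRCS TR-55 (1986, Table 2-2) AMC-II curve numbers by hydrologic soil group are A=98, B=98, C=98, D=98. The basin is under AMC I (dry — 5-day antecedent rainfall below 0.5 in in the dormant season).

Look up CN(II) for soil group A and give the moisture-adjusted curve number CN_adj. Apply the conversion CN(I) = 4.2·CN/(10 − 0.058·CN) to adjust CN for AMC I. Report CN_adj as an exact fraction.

NRCS table: paved parking, roofs, soil group A → CN(II) = 98
Dry (AMC I): CN(I) = 4.2·98/(10 − 0.058·98) = (2058/5)/(1079/250) = 102900/1079 ≈ 95.366

CN_adj = 102900/1079 ≈ 95.366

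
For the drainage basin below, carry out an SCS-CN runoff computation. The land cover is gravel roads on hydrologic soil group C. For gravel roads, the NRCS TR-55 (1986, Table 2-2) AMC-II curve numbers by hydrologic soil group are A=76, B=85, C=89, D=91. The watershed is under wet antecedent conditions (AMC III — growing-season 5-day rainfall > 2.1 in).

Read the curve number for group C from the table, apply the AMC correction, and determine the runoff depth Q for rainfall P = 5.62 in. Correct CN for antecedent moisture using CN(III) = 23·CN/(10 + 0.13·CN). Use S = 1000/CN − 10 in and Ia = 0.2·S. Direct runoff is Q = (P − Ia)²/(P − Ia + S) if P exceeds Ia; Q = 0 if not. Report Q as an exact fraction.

NRCS table: gravel roads, soil group C → CN(II) = 89
CN(III) from CN(II)=89: (23·89)/(10 + 0.13·89) = 204700/2157 ≈ 94.900
S = 1000/(204700/2157) − 10 = 1100/2047 in ≈ 0.537 in
Ia = 0.2·(1100/2047) = 220/2047 in ≈ 0.107 in
Excess rainfall: 5.620 − 0.107 = 5.513 in; P > Ia so Q > 0
Q: (564207/102350)² ÷ (619207/102350) = 318329538849/63375836450 in (≈ 5.023 in)

Q = 318329538849/63375836450 in ≈ 5.023 in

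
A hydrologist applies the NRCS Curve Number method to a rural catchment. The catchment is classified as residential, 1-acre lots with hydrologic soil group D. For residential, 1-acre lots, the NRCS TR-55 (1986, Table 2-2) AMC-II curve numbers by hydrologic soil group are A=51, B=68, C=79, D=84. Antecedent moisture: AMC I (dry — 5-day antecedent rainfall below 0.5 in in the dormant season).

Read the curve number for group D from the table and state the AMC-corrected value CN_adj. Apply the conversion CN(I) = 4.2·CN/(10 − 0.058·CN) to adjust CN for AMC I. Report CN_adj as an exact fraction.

CN_adj = 44100/641 ≈ 68.799

NRCS table: residential, 1-acre lots, soil group D → CN(II) = 84
CN(I) from CN(II)=84: (4.2·84)/(10 − 0.058·84) = 44100/641 ≈ 68.799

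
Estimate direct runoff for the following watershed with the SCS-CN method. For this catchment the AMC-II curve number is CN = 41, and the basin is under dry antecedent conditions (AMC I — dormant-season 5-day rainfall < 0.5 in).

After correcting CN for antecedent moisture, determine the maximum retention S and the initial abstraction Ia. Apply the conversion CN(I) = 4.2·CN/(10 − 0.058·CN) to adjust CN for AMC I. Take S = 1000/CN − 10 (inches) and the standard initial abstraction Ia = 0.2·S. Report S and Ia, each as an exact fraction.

CN(I) from CN(II)=41: (4.2·41)/(10 − 0.058·41) = 86100/3811 ≈ 22.592
Max retention: S = 1000/(86100/3811) − 10 = 29500/861 in (≈ 34.262 in)
Initial abstraction Ia = S/5 = (29500/861)/5 = 5900/861 ≈ 6.852 in

S = 29500/861 in ≈ 34.262 in; Ia = 5900/861 in ≈ 6.852 in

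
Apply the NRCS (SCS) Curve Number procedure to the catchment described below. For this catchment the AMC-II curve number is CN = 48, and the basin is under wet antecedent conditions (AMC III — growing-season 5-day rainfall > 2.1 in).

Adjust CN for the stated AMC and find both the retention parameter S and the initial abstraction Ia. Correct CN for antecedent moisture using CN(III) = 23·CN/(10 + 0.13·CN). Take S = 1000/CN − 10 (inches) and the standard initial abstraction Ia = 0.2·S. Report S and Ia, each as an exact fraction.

S = 325/69 in ≈ 4.710 in; Ia = 65/69 in ≈ 0.942 in

Wet (AMC III): CN(III) = 23·48/(10 + 0.13·48) = 1104/(406/25) = 13800/203 ≈ 67.980
Retention S: 1000/CN − 10 with CN=67.980 → S = 325/69 ≈ 4.710 in
Ia = 0.2·(325/69) = 65/69 in ≈ 0.942 in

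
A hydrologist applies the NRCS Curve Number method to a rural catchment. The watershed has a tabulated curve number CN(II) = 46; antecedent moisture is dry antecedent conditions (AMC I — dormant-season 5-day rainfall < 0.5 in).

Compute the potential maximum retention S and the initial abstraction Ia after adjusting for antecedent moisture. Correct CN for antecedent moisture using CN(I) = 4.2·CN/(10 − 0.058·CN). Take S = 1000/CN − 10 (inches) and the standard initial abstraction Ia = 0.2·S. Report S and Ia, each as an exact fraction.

Dry (AMC I): CN(I) = 4.2·46/(10 − 0.058·46) = (966/5)/(1833/250) = 16100/611 ≈ 26.350
S = 1000/(16100/611) − 10 = 4500/161 in ≈ 27.950 in
Ia = 0.2·(4500/161) = 900/161 in ≈ 5.590 in

S = 4500/161 in ≈ 27.950 in; Ia = 900/161 in ≈ 5.590 in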